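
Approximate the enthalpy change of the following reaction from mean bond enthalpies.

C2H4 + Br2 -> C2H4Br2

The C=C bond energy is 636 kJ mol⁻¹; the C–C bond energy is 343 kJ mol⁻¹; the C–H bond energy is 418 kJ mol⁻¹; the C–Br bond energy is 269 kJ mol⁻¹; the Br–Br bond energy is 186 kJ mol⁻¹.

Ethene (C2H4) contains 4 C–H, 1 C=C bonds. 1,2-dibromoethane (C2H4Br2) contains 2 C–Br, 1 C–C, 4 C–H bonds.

ΔH ≈ −59 kJ

Bonds broken (reactants):
  Br–Br: 1 × 186 = 186
  C–H: 4 × 418 = 1672
  C=C: 1 × 636 = 636
  Σ(broken) = 2494 kJ
Bonds formed (products):
  C–Br: 2 × 269 = 538
  C–C: 1 × 343 = 343
  C–H: 4 × 418 = 1672
  Σ(formed) = 2553 kJ
ΔH = Σ(broken) − Σ(formed) = 2494 − 2553 = −59 kJ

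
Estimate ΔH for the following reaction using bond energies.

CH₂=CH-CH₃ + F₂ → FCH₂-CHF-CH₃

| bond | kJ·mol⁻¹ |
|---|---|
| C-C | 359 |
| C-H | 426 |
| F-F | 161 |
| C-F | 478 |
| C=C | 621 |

ΔH ≈ −533 kJ

Bonds broken (reactants):
  C-C: 1 × 359 = 359
  C-H: 6 × 426 = 2556
  C=C: 1 × 621 = 621
  F-F: 1 × 161 = 161
  Σ(broken) = 3697 kJ
Bonds formed (products):
  C-C: 2 × 359 = 718
  C-F: 2 × 478 = 956
  C-H: 6 × 426 = 2556
  Σ(formed) = 4230 kJ
ΔH = Σ(broken) − Σ(formed) = 3697 − 4230 = −533 kJ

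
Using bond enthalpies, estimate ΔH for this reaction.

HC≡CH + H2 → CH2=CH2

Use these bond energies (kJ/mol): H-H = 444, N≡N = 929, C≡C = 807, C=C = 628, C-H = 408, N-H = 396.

ΔH ≈ −193 kJ

Bonds broken (reactants):
  C≡C: 1 × 807 = 807
  C-H: 2 × 408 = 816
  H-H: 1 × 444 = 444
  Σ(broken) = 2067 kJ
Bonds formed (products):
  C-H: 4 × 408 = 1632
  C=C: 1 × 628 = 628
  Σ(formed) = 2260 kJ
ΔH = Σ(broken) − Σ(formed) = 2067 − 2260 = −193 kJ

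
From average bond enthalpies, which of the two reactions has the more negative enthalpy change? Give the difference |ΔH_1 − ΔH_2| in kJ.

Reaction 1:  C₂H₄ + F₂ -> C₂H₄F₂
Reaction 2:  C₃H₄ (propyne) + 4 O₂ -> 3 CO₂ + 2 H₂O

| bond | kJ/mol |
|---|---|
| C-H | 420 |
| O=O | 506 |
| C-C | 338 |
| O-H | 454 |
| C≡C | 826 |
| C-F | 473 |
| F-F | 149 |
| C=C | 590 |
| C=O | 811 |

Reaction 2, by 1269 kJ

Reaction 1:
  Bonds broken (reactants):
    C-H: 4 × 420 = 1680
    C=C: 1 × 590 = 590
    F-F: 1 × 149 = 149
    Σ(broken) = 2419 kJ
  Bonds formed (products):
    C-C: 1 × 338 = 338
    C-F: 2 × 473 = 946
    C-H: 4 × 420 = 1680
    Σ(formed) = 2964 kJ
  ΔH_1 = 2419 − 2964 = −545 kJ
Reaction 2:
  Bonds broken (reactants):
    C≡C: 1 × 826 = 826
    C-C: 1 × 338 = 338
    C-H: 4 × 420 = 1680
    O=O: 4 × 506 = 2024
    Σ(broken) = 4868 kJ
  Bonds formed (products):
    C=O: 6 × 811 = 4866
    O-H: 4 × 454 = 1816
    Σ(formed) = 6682 kJ
  ΔH_2 = 4868 − 6682 = −1814 kJ
ΔH_1 − ΔH_2 = +1269 kJ, so reaction 2 has the more negative ΔH; |ΔH_1 − ΔH_2| = 1269 kJ.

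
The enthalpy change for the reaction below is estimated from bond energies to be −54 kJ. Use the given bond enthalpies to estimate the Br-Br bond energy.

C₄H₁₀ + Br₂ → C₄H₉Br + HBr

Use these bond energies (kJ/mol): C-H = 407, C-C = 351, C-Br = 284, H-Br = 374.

D(Br-Br) ≈ 197 kJ/mol

Let D be the Br-Br bond energy.
Σ(broken) = 1×D + 3×351 + 10×407 = 5123 + D
Σ(formed) = 1×284 + 3×351 + 9×407 + 1×374 = 5374
ΔH = Σ(broken) − Σ(formed) = (5123 + D) − (5374) = −251 + D
Setting this equal to −54 kJ gives D = 197 kJ/mol.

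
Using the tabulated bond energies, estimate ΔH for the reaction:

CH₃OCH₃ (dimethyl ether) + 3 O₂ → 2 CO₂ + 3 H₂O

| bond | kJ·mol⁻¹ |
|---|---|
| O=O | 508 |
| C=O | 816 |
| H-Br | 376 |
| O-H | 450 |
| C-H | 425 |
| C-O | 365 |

Bonds broken (reactants):
  C-H: 6 × 425 = 2550
  C-O: 2 × 365 = 730
  O=O: 3 × 508 = 1524
  Σ(broken) = 4804 kJ
Bonds formed (products):
  C=O: 4 × 816 = 3264
  O-H: 6 × 450 = 2700
  Σ(formed) = 5964 kJ
ΔH = Σ(broken) − Σ(formed) = 4804 − 5964 = −1160 kJ

ΔH ≈ −1160 kJ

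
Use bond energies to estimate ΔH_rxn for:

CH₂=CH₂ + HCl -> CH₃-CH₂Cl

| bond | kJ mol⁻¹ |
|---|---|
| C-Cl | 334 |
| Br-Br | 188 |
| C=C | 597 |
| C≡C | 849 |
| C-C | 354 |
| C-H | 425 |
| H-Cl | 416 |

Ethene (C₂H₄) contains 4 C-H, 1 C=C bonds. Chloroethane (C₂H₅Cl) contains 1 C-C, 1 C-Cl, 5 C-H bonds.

ΔH ≈ −100 kJ

Bonds broken (reactants):
  C-H: 4 × 425 = 1700
  C=C: 1 × 597 = 597
  H-Cl: 1 × 416 = 416
  Σ(broken) = 2713 kJ
Bonds formed (products):
  C-C: 1 × 354 = 354
  C-Cl: 1 × 334 = 334
  C-H: 5 × 425 = 2125
  Σ(formed) = 2813 kJ
ΔH = Σ(broken) − Σ(formed) = 2713 − 2813 = −100 kJ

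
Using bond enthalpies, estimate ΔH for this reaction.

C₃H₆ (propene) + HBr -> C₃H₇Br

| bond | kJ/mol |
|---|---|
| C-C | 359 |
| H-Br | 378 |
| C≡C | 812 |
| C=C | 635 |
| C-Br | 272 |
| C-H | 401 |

ΔH ≈ −19 kJ

Bonds broken (reactants):
  C-C: 1 × 359 = 359
  C-H: 6 × 401 = 2406
  C=C: 1 × 635 = 635
  H-Br: 1 × 378 = 378
  Σ(broken) = 3778 kJ
Bonds formed (products):
  C-Br: 1 × 272 = 272
  C-C: 2 × 359 = 718
  C-H: 7 × 401 = 2807
  Σ(formed) = 3797 kJ
ΔH = Σ(broken) − Σ(formed) = 3778 − 3797 = −19 kJ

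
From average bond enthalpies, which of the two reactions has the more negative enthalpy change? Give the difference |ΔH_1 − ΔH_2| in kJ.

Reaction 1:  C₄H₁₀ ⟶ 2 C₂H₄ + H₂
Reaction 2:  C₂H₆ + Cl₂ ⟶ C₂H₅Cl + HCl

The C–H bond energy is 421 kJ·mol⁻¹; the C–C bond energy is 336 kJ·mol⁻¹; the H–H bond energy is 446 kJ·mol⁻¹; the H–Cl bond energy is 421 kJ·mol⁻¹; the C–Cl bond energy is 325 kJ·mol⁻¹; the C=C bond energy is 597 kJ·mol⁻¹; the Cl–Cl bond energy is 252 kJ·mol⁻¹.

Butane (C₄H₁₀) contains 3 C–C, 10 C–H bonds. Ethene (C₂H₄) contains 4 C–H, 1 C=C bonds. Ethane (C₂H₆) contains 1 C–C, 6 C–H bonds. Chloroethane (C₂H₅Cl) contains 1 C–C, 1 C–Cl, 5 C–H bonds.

Reaction 1:
  Bonds broken (reactants):
    C–C: 3 × 336 = 1008
    C–H: 10 × 421 = 4210
    Σ(broken) = 5218 kJ
  Bonds formed (products):
    C–H: 8 × 421 = 3368
    C=C: 2 × 597 = 1194
    H–H: 1 × 446 = 446
    Σ(formed) = 5008 kJ
  ΔH_1 = 5218 − 5008 = +210 kJ
Reaction 2:
  Bonds broken (reactants):
    C–C: 1 × 336 = 336
    C–H: 6 × 421 = 2526
    Cl–Cl: 1 × 252 = 252
    Σ(broken) = 3114 kJ
  Bonds formed (products):
    C–C: 1 × 336 = 336
    C–Cl: 1 × 325 = 325
    C–H: 5 × 421 = 2105
    H–Cl: 1 × 421 = 421
    Σ(formed) = 3187 kJ
  ΔH_2 = 3114 − 3187 = −73 kJ
ΔH_1 − ΔH_2 = +283 kJ, so reaction 2 has the more negative ΔH; |ΔH_1 − ΔH_2| = 283 kJ.

Reaction 2, by 283 kJ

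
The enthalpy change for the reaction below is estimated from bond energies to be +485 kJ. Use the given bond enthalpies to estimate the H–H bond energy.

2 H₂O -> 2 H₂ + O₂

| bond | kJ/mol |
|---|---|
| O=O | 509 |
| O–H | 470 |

D(H–H) ≈ 443 kJ/mol

Let D be the H–H bond energy.
Σ(broken) = 4×470 = 1880
Σ(formed) = 2×D + 1×509 = 509 + 2D
ΔH = Σ(broken) − Σ(formed) = (1880) − (509 + 2D) = +1371 − 2D
Setting this equal to +485 kJ gives 2D = 886, so D = 443 kJ/mol.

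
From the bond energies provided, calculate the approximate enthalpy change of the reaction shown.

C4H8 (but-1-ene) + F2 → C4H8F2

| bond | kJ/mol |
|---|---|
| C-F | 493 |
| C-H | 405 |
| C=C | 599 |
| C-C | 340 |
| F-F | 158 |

ΔH ≈ −569 kJ

Bonds broken (reactants):
  C-C: 2 × 340 = 680
  C-H: 8 × 405 = 3240
  C=C: 1 × 599 = 599
  F-F: 1 × 158 = 158
  Σ(broken) = 4677 kJ
Bonds formed (products):
  C-C: 3 × 340 = 1020
  C-F: 2 × 493 = 986
  C-H: 8 × 405 = 3240
  Σ(formed) = 5246 kJ
ΔH = Σ(broken) − Σ(formed) = 4677 − 5246 = −569 kJ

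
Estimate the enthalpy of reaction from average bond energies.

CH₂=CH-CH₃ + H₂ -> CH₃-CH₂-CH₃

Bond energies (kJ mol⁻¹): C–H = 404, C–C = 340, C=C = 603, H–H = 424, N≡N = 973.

ΔH ≈ −121 kJ

Bonds broken (reactants):
  C–C: 1 × 340 = 340
  C–H: 6 × 404 = 2424
  C=C: 1 × 603 = 603
  H–H: 1 × 424 = 424
  Σ(broken) = 3791 kJ
Bonds formed (products):
  C–C: 2 × 340 = 680
  C–H: 8 × 404 = 3232
  Σ(formed) = 3912 kJ
ΔH = Σ(broken) − Σ(formed) = 3791 − 3912 = −121 kJ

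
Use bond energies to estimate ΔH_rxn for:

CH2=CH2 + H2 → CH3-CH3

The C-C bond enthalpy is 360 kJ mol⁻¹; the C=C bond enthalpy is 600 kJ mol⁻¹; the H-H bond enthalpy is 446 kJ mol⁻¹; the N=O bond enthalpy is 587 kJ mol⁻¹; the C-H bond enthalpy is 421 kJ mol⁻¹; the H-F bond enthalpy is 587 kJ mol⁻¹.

ΔH ≈ −156 kJ

Bonds broken (reactants):
  C-H: 4 × 421 = 1684
  C=C: 1 × 600 = 600
  H-H: 1 × 446 = 446
  Σ(broken) = 2730 kJ
Bonds formed (products):
  C-C: 1 × 360 = 360
  C-H: 6 × 421 = 2526
  Σ(formed) = 2886 kJ
ΔH = Σ(broken) − Σ(formed) = 2730 − 2886 = −156 kJ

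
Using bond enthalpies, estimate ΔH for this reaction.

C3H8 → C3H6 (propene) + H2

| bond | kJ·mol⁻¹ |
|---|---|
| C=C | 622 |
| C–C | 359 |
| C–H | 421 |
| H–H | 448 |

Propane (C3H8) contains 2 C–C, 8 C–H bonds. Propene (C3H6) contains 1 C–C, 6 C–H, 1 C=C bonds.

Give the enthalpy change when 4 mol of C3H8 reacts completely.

ΔH = +524 kJ

Bonds broken (reactants):
  C–C: 2 × 359 = 718
  C–H: 8 × 421 = 3368
  Σ(broken) = 4086 kJ
Bonds formed (products):
  C–C: 1 × 359 = 359
  C–H: 6 × 421 = 2526
  C=C: 1 × 622 = 622
  H–H: 1 × 448 = 448
  Σ(formed) = 3955 kJ
ΔH = Σ(broken) − Σ(formed) = 4086 − 3955 = +131 kJ
For 4× the reaction as written: 4 × (+131) = +524 kJ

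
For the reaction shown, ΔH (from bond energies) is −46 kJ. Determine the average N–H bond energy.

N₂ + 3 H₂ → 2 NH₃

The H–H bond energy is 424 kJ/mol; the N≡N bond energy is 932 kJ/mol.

Let D be the N–H bond energy.
Σ(broken) = 3×424 + 1×932 = 2204
Σ(formed) = 6×D = 6D
ΔH = Σ(broken) − Σ(formed) = (2204) − (6D) = +2204 − 6D
Setting this equal to −46 kJ gives 6D = 2250, so D = 375 kJ/mol.

D(N–H) ≈ 375 kJ/mol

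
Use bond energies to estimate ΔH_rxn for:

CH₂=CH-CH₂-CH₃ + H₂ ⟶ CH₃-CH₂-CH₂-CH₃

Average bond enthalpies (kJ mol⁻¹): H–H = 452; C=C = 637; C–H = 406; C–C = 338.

ΔH ≈ −61 kJ

Bonds broken (reactants):
  C–C: 2 × 338 = 676
  C–H: 8 × 406 = 3248
  C=C: 1 × 637 = 637
  H–H: 1 × 452 = 452
  Σ(broken) = 5013 kJ
Bonds formed (products):
  C–C: 3 × 338 = 1014
  C–H: 10 × 406 = 4060
  Σ(formed) = 5074 kJ
ΔH = Σ(broken) − Σ(formed) = 5013 − 5074 = −61 kJ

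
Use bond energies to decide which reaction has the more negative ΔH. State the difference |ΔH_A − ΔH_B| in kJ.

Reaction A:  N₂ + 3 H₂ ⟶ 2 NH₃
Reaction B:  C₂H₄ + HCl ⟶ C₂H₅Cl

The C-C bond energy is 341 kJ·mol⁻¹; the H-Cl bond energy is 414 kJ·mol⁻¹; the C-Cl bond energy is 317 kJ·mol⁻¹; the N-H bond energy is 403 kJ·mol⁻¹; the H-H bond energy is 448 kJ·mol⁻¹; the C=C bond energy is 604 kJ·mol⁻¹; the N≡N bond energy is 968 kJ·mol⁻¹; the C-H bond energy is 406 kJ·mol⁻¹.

Reaction A:
  Bonds broken (reactants):
    H-H: 3 × 448 = 1344
    N≡N: 1 × 968 = 968
    Σ(broken) = 2312 kJ
  Bonds formed (products):
    N-H: 6 × 403 = 2418
    Σ(formed) = 2418 kJ
  ΔH_A = 2312 − 2418 = −106 kJ
Reaction B:
  Bonds broken (reactants):
    C-H: 4 × 406 = 1624
    C=C: 1 × 604 = 604
    H-Cl: 1 × 414 = 414
    Σ(broken) = 2642 kJ
  Bonds formed (products):
    C-C: 1 × 341 = 341
    C-Cl: 1 × 317 = 317
    C-H: 5 × 406 = 2030
    Σ(formed) = 2688 kJ
  ΔH_B = 2642 − 2688 = −46 kJ
ΔH_A − ΔH_B = −60 kJ, so reaction A has the more negative ΔH; |ΔH_A − ΔH_B| = 60 kJ.

Reaction A, by 60 kJ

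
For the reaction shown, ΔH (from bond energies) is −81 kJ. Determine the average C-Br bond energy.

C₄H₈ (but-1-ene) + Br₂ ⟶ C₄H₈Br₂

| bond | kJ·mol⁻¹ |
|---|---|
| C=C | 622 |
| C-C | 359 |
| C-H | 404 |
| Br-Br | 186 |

Let D be the C-Br bond energy.
Σ(broken) = 1×186 + 2×359 + 8×404 + 1×622 = 4758
Σ(formed) = 2×D + 3×359 + 8×404 = 4309 + 2D
ΔH = Σ(broken) − Σ(formed) = (4758) − (4309 + 2D) = +449 − 2D
Setting this equal to −81 kJ gives 2D = 530, so D = 265 kJ/mol.

D(C-Br) ≈ 265 kJ/mol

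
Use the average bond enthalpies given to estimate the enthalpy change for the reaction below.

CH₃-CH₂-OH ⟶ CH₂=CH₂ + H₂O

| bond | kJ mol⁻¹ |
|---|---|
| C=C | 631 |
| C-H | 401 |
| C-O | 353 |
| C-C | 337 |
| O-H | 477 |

ΔH ≈ −17 kJ

Bonds broken (reactants):
  C-C: 1 × 337 = 337
  C-H: 5 × 401 = 2005
  C-O: 1 × 353 = 353
  O-H: 1 × 477 = 477
  Σ(broken) = 3172 kJ
Bonds formed (products):
  C-H: 4 × 401 = 1604
  C=C: 1 × 631 = 631
  O-H: 2 × 477 = 954
  Σ(formed) = 3189 kJ
ΔH = Σ(broken) − Σ(formed) = 3172 − 3189 = −17 kJ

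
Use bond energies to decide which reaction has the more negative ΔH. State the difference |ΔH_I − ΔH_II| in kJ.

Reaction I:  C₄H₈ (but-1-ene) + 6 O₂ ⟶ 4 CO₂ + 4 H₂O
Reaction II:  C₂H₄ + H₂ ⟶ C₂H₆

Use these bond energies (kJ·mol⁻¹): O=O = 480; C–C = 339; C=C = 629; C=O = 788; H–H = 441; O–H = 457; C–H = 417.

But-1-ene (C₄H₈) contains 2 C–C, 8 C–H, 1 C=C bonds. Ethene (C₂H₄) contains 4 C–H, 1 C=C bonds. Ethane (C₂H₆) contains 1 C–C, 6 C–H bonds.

Reaction I:
  Bonds broken (reactants):
    C–C: 2 × 339 = 678
    C–H: 8 × 417 = 3336
    C=C: 1 × 629 = 629
    O=O: 6 × 480 = 2880
    Σ(broken) = 7523 kJ
  Bonds formed (products):
    C=O: 8 × 788 = 6304
    O–H: 8 × 457 = 3656
    Σ(formed) = 9960 kJ
  ΔH_I = 7523 − 9960 = −2437 kJ
Reaction II:
  Bonds broken (reactants):
    C–H: 4 × 417 = 1668
    C=C: 1 × 629 = 629
    H–H: 1 × 441 = 441
    Σ(broken) = 2738 kJ
  Bonds formed (products):
    C–C: 1 × 339 = 339
    C–H: 6 × 417 = 2502
    Σ(formed) = 2841 kJ
  ΔH_II = 2738 − 2841 = −103 kJ
ΔH_I − ΔH_II = −2334 kJ, so reaction I has the more negative ΔH; |ΔH_I − ΔH_II| = 2334 kJ.

Reaction I, by 2334 kJ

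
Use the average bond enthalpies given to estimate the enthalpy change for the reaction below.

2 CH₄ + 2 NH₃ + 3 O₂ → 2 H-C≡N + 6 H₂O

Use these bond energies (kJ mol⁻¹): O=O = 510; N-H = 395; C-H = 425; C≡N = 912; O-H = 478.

ΔH ≈ −1110 kJ

Bonds broken (reactants):
  C-H: 8 × 425 = 3400
  N-H: 6 × 395 = 2370
  O=O: 3 × 510 = 1530
  Σ(broken) = 7300 kJ
Bonds formed (products):
  C≡N: 2 × 912 = 1824
  C-H: 2 × 425 = 850
  O-H: 12 × 478 = 5736
  Σ(formed) = 8410 kJ
ΔH = Σ(broken) − Σ(formed) = 7300 − 8410 = −1110 kJ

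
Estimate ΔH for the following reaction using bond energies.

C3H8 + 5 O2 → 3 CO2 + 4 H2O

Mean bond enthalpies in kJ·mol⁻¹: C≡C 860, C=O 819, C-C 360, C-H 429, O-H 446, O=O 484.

Bonds broken (reactants):
  C-C: 2 × 360 = 720
  C-H: 8 × 429 = 3432
  O=O: 5 × 484 = 2420
  Σ(broken) = 6572 kJ
Bonds formed (products):
  C=O: 6 × 819 = 4914
  O-H: 8 × 446 = 3568
  Σ(formed) = 8482 kJ
ΔH = Σ(broken) − Σ(formed) = 6572 − 8482 = −1910 kJ

ΔH ≈ −1910 kJ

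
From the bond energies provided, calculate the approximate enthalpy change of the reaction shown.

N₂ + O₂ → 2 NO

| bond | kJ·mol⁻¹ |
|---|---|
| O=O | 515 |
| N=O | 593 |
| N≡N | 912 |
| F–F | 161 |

Bonds broken (reactants):
  N≡N: 1 × 912 = 912
  O=O: 1 × 515 = 515
  Σ(broken) = 1427 kJ
Bonds formed (products):
  N=O: 2 × 593 = 1186
  Σ(formed) = 1186 kJ
ΔH = Σ(broken) − Σ(formed) = 1427 − 1186 = +241 kJ

ΔH ≈ +241 kJ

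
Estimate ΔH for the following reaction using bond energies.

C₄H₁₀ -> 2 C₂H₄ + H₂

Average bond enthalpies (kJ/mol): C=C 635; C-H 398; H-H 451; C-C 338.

Bonds broken (reactants):
  C-C: 3 × 338 = 1014
  C-H: 10 × 398 = 3980
  Σ(broken) = 4994 kJ
Bonds formed (products):
  C-H: 8 × 398 = 3184
  C=C: 2 × 635 = 1270
  H-H: 1 × 451 = 451
  Σ(formed) = 4905 kJ
ΔH = Σ(broken) − Σ(formed) = 4994 − 4905 = +89 kJ

ΔH ≈ +89 kJ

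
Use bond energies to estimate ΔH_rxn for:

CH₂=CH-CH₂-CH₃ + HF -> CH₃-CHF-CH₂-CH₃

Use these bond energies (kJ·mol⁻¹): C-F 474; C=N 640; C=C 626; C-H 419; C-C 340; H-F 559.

Bonds broken (reactants):
  C-C: 2 × 340 = 680
  C-H: 8 × 419 = 3352
  C=C: 1 × 626 = 626
  H-F: 1 × 559 = 559
  Σ(broken) = 5217 kJ
Bonds formed (products):
  C-C: 3 × 340 = 1020
  C-F: 1 × 474 = 474
  C-H: 9 × 419 = 3771
  Σ(formed) = 5265 kJ
ΔH = Σ(broken) − Σ(formed) = 5217 − 5265 = −48 kJ

ΔH ≈ −48 kJ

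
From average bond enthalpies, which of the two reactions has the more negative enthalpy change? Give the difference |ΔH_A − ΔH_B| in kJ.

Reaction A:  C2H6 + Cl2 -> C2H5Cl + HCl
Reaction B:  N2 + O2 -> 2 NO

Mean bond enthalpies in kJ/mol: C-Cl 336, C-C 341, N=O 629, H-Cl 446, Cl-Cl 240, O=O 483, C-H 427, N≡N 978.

Reaction A:
  Bonds broken (reactants):
    C-C: 1 × 341 = 341
    C-H: 6 × 427 = 2562
    Cl-Cl: 1 × 240 = 240
    Σ(broken) = 3143 kJ
  Bonds formed (products):
    C-C: 1 × 341 = 341
    C-Cl: 1 × 336 = 336
    C-H: 5 × 427 = 2135
    H-Cl: 1 × 446 = 446
    Σ(formed) = 3258 kJ
  ΔH_A = 3143 − 3258 = −115 kJ
Reaction B:
  Bonds broken (reactants):
    N≡N: 1 × 978 = 978
    O=O: 1 × 483 = 483
    Σ(broken) = 1461 kJ
  Bonds formed (products):
    N=O: 2 × 629 = 1258
    Σ(formed) = 1258 kJ
  ΔH_B = 1461 − 1258 = +203 kJ
ΔH_A − ΔH_B = −318 kJ, so reaction A has the more negative ΔH; |ΔH_A − ΔH_B| = 318 kJ.

Reaction A, by 318 kJ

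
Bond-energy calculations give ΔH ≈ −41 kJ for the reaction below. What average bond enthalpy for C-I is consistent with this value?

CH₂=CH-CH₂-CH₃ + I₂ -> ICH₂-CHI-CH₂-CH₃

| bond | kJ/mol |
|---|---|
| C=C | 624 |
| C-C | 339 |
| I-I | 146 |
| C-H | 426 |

D(C-I) ≈ 236 kJ/mol

Let D be the C-I bond energy.
Σ(broken) = 2×339 + 8×426 + 1×624 + 1×146 = 4856
Σ(formed) = 3×339 + 8×426 + 2×D = 4425 + 2D
ΔH = Σ(broken) − Σ(formed) = (4856) − (4425 + 2D) = +431 − 2D
Setting this equal to −41 kJ gives 2D = 472, so D = 236 kJ/mol.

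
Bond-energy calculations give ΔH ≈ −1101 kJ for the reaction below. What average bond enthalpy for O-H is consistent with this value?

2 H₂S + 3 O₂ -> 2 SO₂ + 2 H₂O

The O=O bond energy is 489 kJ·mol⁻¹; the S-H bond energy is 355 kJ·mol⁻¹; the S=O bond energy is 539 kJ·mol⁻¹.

D(O-H) ≈ 458 kJ/mol

Let D be the O-H bond energy.
Σ(broken) = 3×489 + 4×355 = 2887
Σ(formed) = 4×D + 4×539 = 2156 + 4D
ΔH = Σ(broken) − Σ(formed) = (2887) − (2156 + 4D) = +731 − 4D
Setting this equal to −1101 kJ gives 4D = 1832, so D = 458 kJ/mol.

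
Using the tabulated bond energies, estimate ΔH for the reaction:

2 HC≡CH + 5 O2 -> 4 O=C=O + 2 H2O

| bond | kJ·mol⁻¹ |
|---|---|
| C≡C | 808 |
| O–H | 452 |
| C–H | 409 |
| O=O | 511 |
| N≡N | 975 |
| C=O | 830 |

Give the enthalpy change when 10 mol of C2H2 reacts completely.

Bonds broken (reactants):
  C≡C: 2 × 808 = 1616
  C–H: 4 × 409 = 1636
  O=O: 5 × 511 = 2555
  Σ(broken) = 5807 kJ
Bonds formed (products):
  C=O: 8 × 830 = 6640
  O–H: 4 × 452 = 1808
  Σ(formed) = 8448 kJ
ΔH = Σ(broken) − Σ(formed) = 5807 − 8448 = −2641 kJ
For 5× the reaction as written: 5 × (−2641) = −13205 kJ

ΔH = −13205 kJ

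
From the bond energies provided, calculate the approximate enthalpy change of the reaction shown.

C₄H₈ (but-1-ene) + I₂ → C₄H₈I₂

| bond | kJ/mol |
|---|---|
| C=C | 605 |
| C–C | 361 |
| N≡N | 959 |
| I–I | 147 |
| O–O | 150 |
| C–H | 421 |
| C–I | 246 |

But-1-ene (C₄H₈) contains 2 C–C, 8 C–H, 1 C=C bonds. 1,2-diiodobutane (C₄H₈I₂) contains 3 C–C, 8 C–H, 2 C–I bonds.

ΔH ≈ −101 kJ

Bonds broken (reactants):
  C–C: 2 × 361 = 722
  C–H: 8 × 421 = 3368
  C=C: 1 × 605 = 605
  I–I: 1 × 147 = 147
  Σ(broken) = 4842 kJ
Bonds formed (products):
  C–C: 3 × 361 = 1083
  C–H: 8 × 421 = 3368
  C–I: 2 × 246 = 492
  Σ(formed) = 4943 kJ
ΔH = Σ(broken) − Σ(formed) = 4842 − 4943 = −101 kJ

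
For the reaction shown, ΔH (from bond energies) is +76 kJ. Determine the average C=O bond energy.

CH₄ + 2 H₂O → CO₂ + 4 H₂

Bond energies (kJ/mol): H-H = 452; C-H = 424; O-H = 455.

D(C=O) ≈ 816 kJ/mol

Let D be the C=O bond energy.
Σ(broken) = 4×424 + 4×455 = 3516
Σ(formed) = 2×D + 4×452 = 1808 + 2D
ΔH = Σ(broken) − Σ(formed) = (3516) − (1808 + 2D) = +1708 − 2D
Setting this equal to +76 kJ gives 2D = 1632, so D = 816 kJ/mol.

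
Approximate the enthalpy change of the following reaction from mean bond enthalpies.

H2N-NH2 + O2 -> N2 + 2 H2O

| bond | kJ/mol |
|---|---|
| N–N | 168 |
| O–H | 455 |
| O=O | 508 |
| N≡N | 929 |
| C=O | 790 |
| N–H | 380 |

ΔH ≈ −553 kJ

Bonds broken (reactants):
  N–H: 4 × 380 = 1520
  N–N: 1 × 168 = 168
  O=O: 1 × 508 = 508
  Σ(broken) = 2196 kJ
Bonds formed (products):
  N≡N: 1 × 929 = 929
  O–H: 4 × 455 = 1820
  Σ(formed) = 2749 kJ
ΔH = Σ(broken) − Σ(formed) = 2196 − 2749 = −553 kJ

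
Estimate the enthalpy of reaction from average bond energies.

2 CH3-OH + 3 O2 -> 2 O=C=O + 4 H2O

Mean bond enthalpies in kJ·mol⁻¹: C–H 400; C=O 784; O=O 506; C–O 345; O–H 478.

ΔH ≈ −1396 kJ

Bonds broken (reactants):
  C–H: 6 × 400 = 2400
  C–O: 2 × 345 = 690
  O–H: 2 × 478 = 956
  O=O: 3 × 506 = 1518
  Σ(broken) = 5564 kJ
Bonds formed (products):
  C=O: 4 × 784 = 3136
  O–H: 8 × 478 = 3824
  Σ(formed) = 6960 kJ
ΔH = Σ(broken) − Σ(formed) = 5564 − 6960 = −1396 kJ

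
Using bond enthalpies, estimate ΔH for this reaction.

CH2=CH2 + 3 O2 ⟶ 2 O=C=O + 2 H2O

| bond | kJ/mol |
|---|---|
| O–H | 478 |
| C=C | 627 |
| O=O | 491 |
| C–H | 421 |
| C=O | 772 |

ΔH ≈ −1216 kJ

Bonds broken (reactants):
  C–H: 4 × 421 = 1684
  C=C: 1 × 627 = 627
  O=O: 3 × 491 = 1473
  Σ(broken) = 3784 kJ
Bonds formed (products):
  C=O: 4 × 772 = 3088
  O–H: 4 × 478 = 1912
  Σ(formed) = 5000 kJ
ΔH = Σ(broken) − Σ(formed) = 3784 − 5000 = −1216 kJ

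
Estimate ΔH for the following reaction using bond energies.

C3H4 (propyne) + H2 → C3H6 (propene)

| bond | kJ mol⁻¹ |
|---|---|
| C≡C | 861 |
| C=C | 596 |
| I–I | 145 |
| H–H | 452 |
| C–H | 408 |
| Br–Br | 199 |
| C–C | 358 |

ΔH ≈ −99 kJ

Bonds broken (reactants):
  C≡C: 1 × 861 = 861
  C–C: 1 × 358 = 358
  C–H: 4 × 408 = 1632
  H–H: 1 × 452 = 452
  Σ(broken) = 3303 kJ
Bonds formed (products):
  C–C: 1 × 358 = 358
  C–H: 6 × 408 = 2448
  C=C: 1 × 596 = 596
  Σ(formed) = 3402 kJ
ΔH = Σ(broken) − Σ(formed) = 3303 − 3402 = −99 kJ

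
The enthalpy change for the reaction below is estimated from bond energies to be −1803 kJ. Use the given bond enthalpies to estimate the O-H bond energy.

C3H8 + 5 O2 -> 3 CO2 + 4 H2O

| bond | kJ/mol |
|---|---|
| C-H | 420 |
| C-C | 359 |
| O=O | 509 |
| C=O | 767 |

D(O-H) ≈ 478 kJ/mol

Let D be the O-H bond energy.
Σ(broken) = 2×359 + 8×420 + 5×509 = 6623
Σ(formed) = 6×767 + 8×D = 4602 + 8D
ΔH = Σ(broken) − Σ(formed) = (6623) − (4602 + 8D) = +2021 − 8D
Setting this equal to −1803 kJ gives 8D = 3824, so D = 478 kJ/mol.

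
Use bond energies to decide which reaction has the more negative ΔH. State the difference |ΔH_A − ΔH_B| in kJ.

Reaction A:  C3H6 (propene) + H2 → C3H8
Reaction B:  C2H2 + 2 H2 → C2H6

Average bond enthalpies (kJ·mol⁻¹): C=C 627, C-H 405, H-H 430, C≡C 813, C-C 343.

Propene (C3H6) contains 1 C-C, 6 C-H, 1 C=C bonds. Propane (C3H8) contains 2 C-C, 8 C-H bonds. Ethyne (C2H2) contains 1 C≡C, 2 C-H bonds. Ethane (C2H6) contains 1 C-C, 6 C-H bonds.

Reaction A:
  Bonds broken (reactants):
    C-C: 1 × 343 = 343
    C-H: 6 × 405 = 2430
    C=C: 1 × 627 = 627
    H-H: 1 × 430 = 430
    Σ(broken) = 3830 kJ
  Bonds formed (products):
    C-C: 2 × 343 = 686
    C-H: 8 × 405 = 3240
    Σ(formed) = 3926 kJ
  ΔH_A = 3830 − 3926 = −96 kJ
Reaction B:
  Bonds broken (reactants):
    C≡C: 1 × 813 = 813
    C-H: 2 × 405 = 810
    H-H: 2 × 430 = 860
    Σ(broken) = 2483 kJ
  Bonds formed (products):
    C-C: 1 × 343 = 343
    C-H: 6 × 405 = 2430
    Σ(formed) = 2773 kJ
  ΔH_B = 2483 − 2773 = −290 kJ
ΔH_A − ΔH_B = +194 kJ, so reaction B has the more negative ΔH; |ΔH_A − ΔH_B| = 194 kJ.

Reaction B, by 194 kJ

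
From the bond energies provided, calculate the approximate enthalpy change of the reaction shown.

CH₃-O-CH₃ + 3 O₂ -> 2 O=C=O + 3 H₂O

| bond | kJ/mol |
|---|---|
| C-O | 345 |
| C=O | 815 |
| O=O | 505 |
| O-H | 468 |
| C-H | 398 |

ΔH ≈ −1475 kJ

Bonds broken (reactants):
  C-H: 6 × 398 = 2388
  C-O: 2 × 345 = 690
  O=O: 3 × 505 = 1515
  Σ(broken) = 4593 kJ
Bonds formed (products):
  C=O: 4 × 815 = 3260
  O-H: 6 × 468 = 2808
  Σ(formed) = 6068 kJ
ΔH = Σ(broken) − Σ(formed) = 4593 − 6068 = −1475 kJ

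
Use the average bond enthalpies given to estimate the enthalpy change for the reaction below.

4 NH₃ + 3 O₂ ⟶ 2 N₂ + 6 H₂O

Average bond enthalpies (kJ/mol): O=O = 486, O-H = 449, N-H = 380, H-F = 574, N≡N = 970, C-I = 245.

Bonds broken (reactants):
  N-H: 12 × 380 = 4560
  O=O: 3 × 486 = 1458
  Σ(broken) = 6018 kJ
Bonds formed (products):
  N≡N: 2 × 970 = 1940
  O-H: 12 × 449 = 5388
  Σ(formed) = 7328 kJ
ΔH = Σ(broken) − Σ(formed) = 6018 − 7328 = −1310 kJ

ΔH ≈ −1310 kJ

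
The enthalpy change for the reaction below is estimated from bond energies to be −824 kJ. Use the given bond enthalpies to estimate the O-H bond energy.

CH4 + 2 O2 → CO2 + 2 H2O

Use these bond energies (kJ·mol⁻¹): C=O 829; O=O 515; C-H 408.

D(O-H) ≈ 457 kJ/mol

Let D be the O-H bond energy.
Σ(broken) = 4×408 + 2×515 = 2662
Σ(formed) = 2×829 + 4×D = 1658 + 4D
ΔH = Σ(broken) − Σ(formed) = (2662) − (1658 + 4D) = +1004 − 4D
Setting this equal to −824 kJ gives 4D = 1828, so D = 457 kJ/mol.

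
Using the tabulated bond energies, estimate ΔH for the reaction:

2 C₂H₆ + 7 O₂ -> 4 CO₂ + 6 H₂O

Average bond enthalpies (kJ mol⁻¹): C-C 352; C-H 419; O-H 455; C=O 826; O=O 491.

ΔH ≈ −2899 kJ

Bonds broken (reactants):
  C-C: 2 × 352 = 704
  C-H: 12 × 419 = 5028
  O=O: 7 × 491 = 3437
  Σ(broken) = 9169 kJ
Bonds formed (products):
  C=O: 8 × 826 = 6608
  O-H: 12 × 455 = 5460
  Σ(formed) = 12068 kJ
ΔH = Σ(broken) − Σ(formed) = 9169 − 12068 = −2899 kJ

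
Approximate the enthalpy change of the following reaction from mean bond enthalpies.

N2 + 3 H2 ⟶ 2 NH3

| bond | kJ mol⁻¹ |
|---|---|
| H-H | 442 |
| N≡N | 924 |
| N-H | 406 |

Bonds broken (reactants):
  H-H: 3 × 442 = 1326
  N≡N: 1 × 924 = 924
  Σ(broken) = 2250 kJ
Bonds formed (products):
  N-H: 6 × 406 = 2436
  Σ(formed) = 2436 kJ
ΔH = Σ(broken) − Σ(formed) = 2250 − 2436 = −186 kJ

ΔH ≈ −186 kJ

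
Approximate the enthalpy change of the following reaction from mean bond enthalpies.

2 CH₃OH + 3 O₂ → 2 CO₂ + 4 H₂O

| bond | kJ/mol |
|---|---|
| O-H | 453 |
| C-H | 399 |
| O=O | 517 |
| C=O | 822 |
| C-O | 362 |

Bonds broken (reactants):
  C-H: 6 × 399 = 2394
  C-O: 2 × 362 = 724
  O-H: 2 × 453 = 906
  O=O: 3 × 517 = 1551
  Σ(broken) = 5575 kJ
Bonds formed (products):
  C=O: 4 × 822 = 3288
  O-H: 8 × 453 = 3624
  Σ(formed) = 6912 kJ
ΔH = Σ(broken) − Σ(formed) = 5575 − 6912 = −1337 kJ

ΔH ≈ −1337 kJ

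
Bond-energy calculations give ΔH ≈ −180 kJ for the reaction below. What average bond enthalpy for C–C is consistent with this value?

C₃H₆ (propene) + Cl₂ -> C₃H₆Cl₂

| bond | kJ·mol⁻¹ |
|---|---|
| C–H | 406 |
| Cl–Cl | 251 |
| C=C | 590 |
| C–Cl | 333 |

D(C–C) ≈ 355 kJ/mol

Let D be the C–C bond energy.
Σ(broken) = 1×D + 6×406 + 1×590 + 1×251 = 3277 + D
Σ(formed) = 2×D + 2×333 + 6×406 = 3102 + 2D
ΔH = Σ(broken) − Σ(formed) = (3277 + D) − (3102 + 2D) = +175 − D
Setting this equal to −180 kJ gives D = 355 kJ/mol.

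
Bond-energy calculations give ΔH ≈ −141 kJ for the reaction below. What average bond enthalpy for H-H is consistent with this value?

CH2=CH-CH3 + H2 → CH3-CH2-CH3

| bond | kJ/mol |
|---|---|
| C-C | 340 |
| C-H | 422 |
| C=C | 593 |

Let D be the H-H bond energy.
Σ(broken) = 1×340 + 6×422 + 1×593 + 1×D = 3465 + D
Σ(formed) = 2×340 + 8×422 = 4056
ΔH = Σ(broken) − Σ(formed) = (3465 + D) − (4056) = −591 + D
Setting this equal to −141 kJ gives D = 450 kJ/mol.

D(H-H) ≈ 450 kJ/mol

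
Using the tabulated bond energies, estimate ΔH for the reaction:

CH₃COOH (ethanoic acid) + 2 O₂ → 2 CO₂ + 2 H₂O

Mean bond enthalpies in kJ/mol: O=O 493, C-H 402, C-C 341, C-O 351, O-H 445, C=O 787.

ΔH ≈ −812 kJ

Bonds broken (reactants):
  C-C: 1 × 341 = 341
  C-H: 3 × 402 = 1206
  C-O: 1 × 351 = 351
  C=O: 1 × 787 = 787
  O-H: 1 × 445 = 445
  O=O: 2 × 493 = 986
  Σ(broken) = 4116 kJ
Bonds formed (products):
  C=O: 4 × 787 = 3148
  O-H: 4 × 445 = 1780
  Σ(formed) = 4928 kJ
ΔH = Σ(broken) − Σ(formed) = 4116 − 4928 = −812 kJ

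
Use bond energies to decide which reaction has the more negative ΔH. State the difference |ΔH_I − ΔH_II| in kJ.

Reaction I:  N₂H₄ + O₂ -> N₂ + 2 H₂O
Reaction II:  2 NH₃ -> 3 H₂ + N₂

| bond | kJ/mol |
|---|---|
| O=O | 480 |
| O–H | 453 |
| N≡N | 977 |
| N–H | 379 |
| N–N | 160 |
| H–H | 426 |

Reaction I:
  Bonds broken (reactants):
    N–H: 4 × 379 = 1516
    N–N: 1 × 160 = 160
    O=O: 1 × 480 = 480
    Σ(broken) = 2156 kJ
  Bonds formed (products):
    N≡N: 1 × 977 = 977
    O–H: 4 × 453 = 1812
    Σ(formed) = 2789 kJ
  ΔH_I = 2156 − 2789 = −633 kJ
Reaction II:
  Bonds broken (reactants):
    N–H: 6 × 379 = 2274
    Σ(broken) = 2274 kJ
  Bonds formed (products):
    H–H: 3 × 426 = 1278
    N≡N: 1 × 977 = 977
    Σ(formed) = 2255 kJ
  ΔH_II = 2274 − 2255 = +19 kJ
ΔH_I − ΔH_II = −652 kJ, so reaction I has the more negative ΔH; |ΔH_I − ΔH_II| = 652 kJ.

Reaction I, by 652 kJ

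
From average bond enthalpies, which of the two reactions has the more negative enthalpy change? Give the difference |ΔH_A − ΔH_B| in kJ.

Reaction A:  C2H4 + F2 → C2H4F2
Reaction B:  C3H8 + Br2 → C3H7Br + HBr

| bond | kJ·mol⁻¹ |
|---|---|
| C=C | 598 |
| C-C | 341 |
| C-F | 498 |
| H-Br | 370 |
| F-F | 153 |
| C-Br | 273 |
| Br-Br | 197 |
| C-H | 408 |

Reaction A:
  Bonds broken (reactants):
    C-H: 4 × 408 = 1632
    C=C: 1 × 598 = 598
    F-F: 1 × 153 = 153
    Σ(broken) = 2383 kJ
  Bonds formed (products):
    C-C: 1 × 341 = 341
    C-F: 2 × 498 = 996
    C-H: 4 × 408 = 1632
    Σ(formed) = 2969 kJ
  ΔH_A = 2383 − 2969 = −586 kJ
Reaction B:
  Bonds broken (reactants):
    Br-Br: 1 × 197 = 197
    C-C: 2 × 341 = 682
    C-H: 8 × 408 = 3264
    Σ(broken) = 4143 kJ
  Bonds formed (products):
    C-Br: 1 × 273 = 273
    C-C: 2 × 341 = 682
    C-H: 7 × 408 = 2856
    H-Br: 1 × 370 = 370
    Σ(formed) = 4181 kJ
  ΔH_B = 4143 − 4181 = −38 kJ
ΔH_A − ΔH_B = −548 kJ, so reaction A has the more negative ΔH; |ΔH_A − ΔH_B| = 548 kJ.

Reaction A, by 548 kJ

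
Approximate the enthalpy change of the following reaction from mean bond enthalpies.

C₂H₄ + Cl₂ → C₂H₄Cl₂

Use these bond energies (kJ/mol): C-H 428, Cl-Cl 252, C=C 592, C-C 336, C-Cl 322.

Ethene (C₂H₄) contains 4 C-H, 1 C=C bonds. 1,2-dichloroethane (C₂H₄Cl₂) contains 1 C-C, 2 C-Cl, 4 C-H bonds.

ΔH ≈ −136 kJ

Bonds broken (reactants):
  C-H: 4 × 428 = 1712
  C=C: 1 × 592 = 592
  Cl-Cl: 1 × 252 = 252
  Σ(broken) = 2556 kJ
Bonds formed (products):
  C-C: 1 × 336 = 336
  C-Cl: 2 × 322 = 644
  C-H: 4 × 428 = 1712
  Σ(formed) = 2692 kJ
ΔH = Σ(broken) − Σ(formed) = 2556 − 2692 = −136 kJ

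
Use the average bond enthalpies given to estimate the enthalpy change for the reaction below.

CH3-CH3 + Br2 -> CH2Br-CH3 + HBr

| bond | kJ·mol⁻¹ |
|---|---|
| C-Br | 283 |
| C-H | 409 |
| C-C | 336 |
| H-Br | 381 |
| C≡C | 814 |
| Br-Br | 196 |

Bonds broken (reactants):
  Br-Br: 1 × 196 = 196
  C-C: 1 × 336 = 336
  C-H: 6 × 409 = 2454
  Σ(broken) = 2986 kJ
Bonds formed (products):
  C-Br: 1 × 283 = 283
  C-C: 1 × 336 = 336
  C-H: 5 × 409 = 2045
  H-Br: 1 × 381 = 381
  Σ(formed) = 3045 kJ
ΔH = Σ(broken) − Σ(formed) = 2986 − 3045 = −59 kJ

ΔH ≈ −59 kJ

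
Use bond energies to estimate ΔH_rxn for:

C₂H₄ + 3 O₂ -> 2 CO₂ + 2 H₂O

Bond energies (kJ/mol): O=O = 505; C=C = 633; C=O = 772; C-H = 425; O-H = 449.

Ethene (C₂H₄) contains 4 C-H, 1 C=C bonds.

Bonds broken (reactants):
  C-H: 4 × 425 = 1700
  C=C: 1 × 633 = 633
  O=O: 3 × 505 = 1515
  Σ(broken) = 3848 kJ
Bonds formed (products):
  C=O: 4 × 772 = 3088
  O-H: 4 × 449 = 1796
  Σ(formed) = 4884 kJ
ΔH = Σ(broken) − Σ(formed) = 3848 − 4884 = −1036 kJ

ΔH ≈ −1036 kJ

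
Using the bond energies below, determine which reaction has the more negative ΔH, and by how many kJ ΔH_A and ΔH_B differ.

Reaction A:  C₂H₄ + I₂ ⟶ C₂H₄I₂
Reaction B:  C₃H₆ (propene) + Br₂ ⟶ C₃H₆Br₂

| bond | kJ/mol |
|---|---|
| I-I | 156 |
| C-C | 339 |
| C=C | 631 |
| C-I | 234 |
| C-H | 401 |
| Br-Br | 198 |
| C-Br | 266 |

Reaction A:
  Bonds broken (reactants):
    C-H: 4 × 401 = 1604
    C=C: 1 × 631 = 631
    I-I: 1 × 156 = 156
    Σ(broken) = 2391 kJ
  Bonds formed (products):
    C-C: 1 × 339 = 339
    C-H: 4 × 401 = 1604
    C-I: 2 × 234 = 468
    Σ(formed) = 2411 kJ
  ΔH_A = 2391 − 2411 = −20 kJ
Reaction B:
  Bonds broken (reactants):
    Br-Br: 1 × 198 = 198
    C-C: 1 × 339 = 339
    C-H: 6 × 401 = 2406
    C=C: 1 × 631 = 631
    Σ(broken) = 3574 kJ
  Bonds formed (products):
    C-Br: 2 × 266 = 532
    C-C: 2 × 339 = 678
    C-H: 6 × 401 = 2406
    Σ(formed) = 3616 kJ
  ΔH_B = 3574 − 3616 = −42 kJ
ΔH_A − ΔH_B = +22 kJ, so reaction B has the more negative ΔH; |ΔH_A − ΔH_B| = 22 kJ.

Reaction B, by 22 kJ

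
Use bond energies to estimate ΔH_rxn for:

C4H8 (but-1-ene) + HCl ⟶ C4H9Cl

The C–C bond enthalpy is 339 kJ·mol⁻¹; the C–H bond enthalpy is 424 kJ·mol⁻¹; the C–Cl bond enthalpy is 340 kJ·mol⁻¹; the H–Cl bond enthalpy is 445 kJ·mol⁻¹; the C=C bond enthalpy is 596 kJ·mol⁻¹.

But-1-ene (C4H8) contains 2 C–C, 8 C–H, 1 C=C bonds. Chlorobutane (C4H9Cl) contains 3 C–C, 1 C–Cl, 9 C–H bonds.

Bonds broken (reactants):
  C–C: 2 × 339 = 678
  C–H: 8 × 424 = 3392
  C=C: 1 × 596 = 596
  H–Cl: 1 × 445 = 445
  Σ(broken) = 5111 kJ
Bonds formed (products):
  C–C: 3 × 339 = 1017
  C–Cl: 1 × 340 = 340
  C–H: 9 × 424 = 3816
  Σ(formed) = 5173 kJ
ΔH = Σ(broken) − Σ(formed) = 5111 − 5173 = −62 kJ

ΔH ≈ −62 kJ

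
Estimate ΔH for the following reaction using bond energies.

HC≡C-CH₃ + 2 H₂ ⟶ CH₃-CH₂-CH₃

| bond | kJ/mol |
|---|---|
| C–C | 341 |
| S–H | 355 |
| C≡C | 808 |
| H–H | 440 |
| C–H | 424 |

ΔH ≈ −349 kJ

Bonds broken (reactants):
  C≡C: 1 × 808 = 808
  C–C: 1 × 341 = 341
  C–H: 4 × 424 = 1696
  H–H: 2 × 440 = 880
  Σ(broken) = 3725 kJ
Bonds formed (products):
  C–C: 2 × 341 = 682
  C–H: 8 × 424 = 3392
  Σ(formed) = 4074 kJ
ΔH = Σ(broken) − Σ(formed) = 3725 − 4074 = −349 kJ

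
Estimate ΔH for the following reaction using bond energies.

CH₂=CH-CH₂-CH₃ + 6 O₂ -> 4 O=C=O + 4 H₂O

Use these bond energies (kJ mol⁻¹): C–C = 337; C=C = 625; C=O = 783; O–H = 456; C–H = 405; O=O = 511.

Bonds broken (reactants):
  C–C: 2 × 337 = 674
  C–H: 8 × 405 = 3240
  C=C: 1 × 625 = 625
  O=O: 6 × 511 = 3066
  Σ(broken) = 7605 kJ
Bonds formed (products):
  C=O: 8 × 783 = 6264
  O–H: 8 × 456 = 3648
  Σ(formed) = 9912 kJ
ΔH = Σ(broken) − Σ(formed) = 7605 − 9912 = −2307 kJ

ΔH ≈ −2307 kJ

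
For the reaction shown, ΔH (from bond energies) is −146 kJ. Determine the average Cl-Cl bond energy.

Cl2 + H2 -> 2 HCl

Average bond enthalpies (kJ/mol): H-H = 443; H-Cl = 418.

D(Cl-Cl) ≈ 247 kJ/mol

Let D be the Cl-Cl bond energy.
Σ(broken) = 1×D + 1×443 = 443 + D
Σ(formed) = 2×418 = 836
ΔH = Σ(broken) − Σ(formed) = (443 + D) − (836) = −393 + D
Setting this equal to −146 kJ gives D = 247 kJ/mol.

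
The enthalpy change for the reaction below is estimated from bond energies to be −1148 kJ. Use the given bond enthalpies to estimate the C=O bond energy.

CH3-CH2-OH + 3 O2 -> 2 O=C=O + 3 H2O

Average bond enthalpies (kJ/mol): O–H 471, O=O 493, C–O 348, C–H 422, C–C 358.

Let D be the C=O bond energy.
Σ(broken) = 1×358 + 5×422 + 1×348 + 1×471 + 3×493 = 4766
Σ(formed) = 4×D + 6×471 = 2826 + 4D
ΔH = Σ(broken) − Σ(formed) = (4766) − (2826 + 4D) = +1940 − 4D
Setting this equal to −1148 kJ gives 4D = 3088, so D = 772 kJ/mol.

D(C=O) ≈ 772 kJ/mol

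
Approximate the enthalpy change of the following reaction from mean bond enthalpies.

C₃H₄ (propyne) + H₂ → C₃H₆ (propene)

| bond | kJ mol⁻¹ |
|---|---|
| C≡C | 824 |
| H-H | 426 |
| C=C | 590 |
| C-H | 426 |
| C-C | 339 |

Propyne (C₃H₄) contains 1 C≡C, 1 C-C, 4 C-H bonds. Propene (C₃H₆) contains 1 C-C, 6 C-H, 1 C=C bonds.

ΔH ≈ −192 kJ

Bonds broken (reactants):
  C≡C: 1 × 824 = 824
  C-C: 1 × 339 = 339
  C-H: 4 × 426 = 1704
  H-H: 1 × 426 = 426
  Σ(broken) = 3293 kJ
Bonds formed (products):
  C-C: 1 × 339 = 339
  C-H: 6 × 426 = 2556
  C=C: 1 × 590 = 590
  Σ(formed) = 3485 kJ
ΔH = Σ(broken) − Σ(formed) = 3293 − 3485 = −192 kJ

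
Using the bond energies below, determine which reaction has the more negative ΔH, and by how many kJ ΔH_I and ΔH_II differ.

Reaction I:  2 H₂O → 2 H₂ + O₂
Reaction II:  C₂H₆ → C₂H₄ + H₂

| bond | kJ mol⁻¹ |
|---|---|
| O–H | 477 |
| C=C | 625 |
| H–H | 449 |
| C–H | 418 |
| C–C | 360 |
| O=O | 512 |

Reaction II, by 376 kJ

Reaction I:
  Bonds broken (reactants):
    O–H: 4 × 477 = 1908
    Σ(broken) = 1908 kJ
  Bonds formed (products):
    H–H: 2 × 449 = 898
    O=O: 1 × 512 = 512
    Σ(formed) = 1410 kJ
  ΔH_I = 1908 − 1410 = +498 kJ
Reaction II:
  Bonds broken (reactants):
    C–C: 1 × 360 = 360
    C–H: 6 × 418 = 2508
    Σ(broken) = 2868 kJ
  Bonds formed (products):
    C–H: 4 × 418 = 1672
    C=C: 1 × 625 = 625
    H–H: 1 × 449 = 449
    Σ(formed) = 2746 kJ
  ΔH_II = 2868 − 2746 = +122 kJ
ΔH_I − ΔH_II = +376 kJ, so reaction II has the more negative ΔH; |ΔH_I − ΔH_II| = 376 kJ.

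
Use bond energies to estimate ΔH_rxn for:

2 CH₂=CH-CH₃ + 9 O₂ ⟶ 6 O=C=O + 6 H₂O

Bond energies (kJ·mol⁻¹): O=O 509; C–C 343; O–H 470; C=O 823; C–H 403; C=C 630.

ΔH ≈ −4153 kJ

Bonds broken (reactants):
  C–C: 2 × 343 = 686
  C–H: 12 × 403 = 4836
  C=C: 2 × 630 = 1260
  O=O: 9 × 509 = 4581
  Σ(broken) = 11363 kJ
Bonds formed (products):
  C=O: 12 × 823 = 9876
  O–H: 12 × 470 = 5640
  Σ(formed) = 15516 kJ
ΔH = Σ(broken) − Σ(formed) = 11363 − 15516 = −4153 kJ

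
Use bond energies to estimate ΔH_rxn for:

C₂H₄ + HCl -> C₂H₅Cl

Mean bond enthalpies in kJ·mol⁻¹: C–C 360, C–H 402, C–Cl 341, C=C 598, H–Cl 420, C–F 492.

ΔH ≈ −85 kJ

Bonds broken (reactants):
  C–H: 4 × 402 = 1608
  C=C: 1 × 598 = 598
  H–Cl: 1 × 420 = 420
  Σ(broken) = 2626 kJ
Bonds formed (products):
  C–C: 1 × 360 = 360
  C–Cl: 1 × 341 = 341
  C–H: 5 × 402 = 2010
  Σ(formed) = 2711 kJ
ΔH = Σ(broken) − Σ(formed) = 2626 − 2711 = −85 kJ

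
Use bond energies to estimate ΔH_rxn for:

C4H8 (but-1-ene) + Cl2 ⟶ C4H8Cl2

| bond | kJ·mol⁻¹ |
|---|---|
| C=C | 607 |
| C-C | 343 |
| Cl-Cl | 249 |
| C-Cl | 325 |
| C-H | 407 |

Bonds broken (reactants):
  C-C: 2 × 343 = 686
  C-H: 8 × 407 = 3256
  C=C: 1 × 607 = 607
  Cl-Cl: 1 × 249 = 249
  Σ(broken) = 4798 kJ
Bonds formed (products):
  C-C: 3 × 343 = 1029
  C-Cl: 2 × 325 = 650
  C-H: 8 × 407 = 3256
  Σ(formed) = 4935 kJ
ΔH = Σ(broken) − Σ(formed) = 4798 − 4935 = −137 kJ

ΔH ≈ −137 kJ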